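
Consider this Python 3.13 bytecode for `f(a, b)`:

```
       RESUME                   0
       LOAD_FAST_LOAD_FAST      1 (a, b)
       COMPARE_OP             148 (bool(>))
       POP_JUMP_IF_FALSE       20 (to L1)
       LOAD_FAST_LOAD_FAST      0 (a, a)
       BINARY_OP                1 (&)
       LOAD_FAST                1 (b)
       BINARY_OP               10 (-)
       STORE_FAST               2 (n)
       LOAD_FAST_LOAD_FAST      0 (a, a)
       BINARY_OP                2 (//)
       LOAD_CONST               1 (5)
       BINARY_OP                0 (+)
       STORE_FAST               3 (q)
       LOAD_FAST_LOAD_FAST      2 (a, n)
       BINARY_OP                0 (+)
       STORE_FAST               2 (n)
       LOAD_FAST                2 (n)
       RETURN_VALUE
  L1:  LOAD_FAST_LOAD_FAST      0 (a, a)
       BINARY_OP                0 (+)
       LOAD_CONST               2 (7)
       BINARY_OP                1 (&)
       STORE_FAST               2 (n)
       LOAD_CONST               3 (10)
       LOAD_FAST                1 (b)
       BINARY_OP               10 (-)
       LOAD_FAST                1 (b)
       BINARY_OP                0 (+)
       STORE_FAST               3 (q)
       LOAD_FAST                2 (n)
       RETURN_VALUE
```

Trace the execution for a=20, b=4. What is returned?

36

LOAD_FAST_LOAD_FAST a,b → push 20,4. Stack: [20, 4]
COMPARE_OP bool(>) → 20 vs 4 = True. Stack: [True]
POP_JUMP_IF_FALSE → pop True; no jump. Stack: []
LOAD_FAST_LOAD_FAST a,a → push 20,20. Stack: [20, 20]
BINARY_OP & → 20 & 20 = 20. Stack: [20]
LOAD_FAST b → push 4. Stack: [20, 4]
BINARY_OP - → 20 - 4 = 16. Stack: [16]
STORE_FAST n → n=16. Stack: []
LOAD_FAST_LOAD_FAST a,a → push 20,20. Stack: [20, 20]
BINARY_OP // → 20 // 20 = 1. Stack: [1]
LOAD_CONST → push 5. Stack: [1, 5]
BINARY_OP + → 1 + 5 = 6. Stack: [6]
STORE_FAST q → q=6. Stack: []
LOAD_FAST_LOAD_FAST a,n → push 20,16. Stack: [20, 16]
BINARY_OP + → 20 + 16 = 36. Stack: [36]
STORE_FAST n → n=36. Stack: []
LOAD_FAST n → push 36. Stack: [36]
RETURN_VALUE → return 36.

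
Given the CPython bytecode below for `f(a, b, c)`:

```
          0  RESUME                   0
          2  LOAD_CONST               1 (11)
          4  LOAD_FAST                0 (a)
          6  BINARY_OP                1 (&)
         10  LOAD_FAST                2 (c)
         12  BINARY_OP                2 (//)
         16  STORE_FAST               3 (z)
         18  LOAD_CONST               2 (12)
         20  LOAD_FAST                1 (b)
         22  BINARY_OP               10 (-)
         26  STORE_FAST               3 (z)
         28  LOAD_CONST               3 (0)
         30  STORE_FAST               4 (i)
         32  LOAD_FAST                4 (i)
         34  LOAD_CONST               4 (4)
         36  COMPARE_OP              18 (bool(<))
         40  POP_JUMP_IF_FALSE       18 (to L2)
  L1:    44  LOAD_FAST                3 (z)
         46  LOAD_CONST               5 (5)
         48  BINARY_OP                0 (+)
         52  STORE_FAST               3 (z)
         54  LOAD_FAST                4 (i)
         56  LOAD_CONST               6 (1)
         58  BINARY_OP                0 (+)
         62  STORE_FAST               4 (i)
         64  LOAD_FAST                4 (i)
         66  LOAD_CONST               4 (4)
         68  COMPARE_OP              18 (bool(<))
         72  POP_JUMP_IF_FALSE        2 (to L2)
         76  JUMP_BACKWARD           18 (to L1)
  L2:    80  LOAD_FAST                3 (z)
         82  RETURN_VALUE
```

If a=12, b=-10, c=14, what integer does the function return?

42

LOAD_CONST → push 11. Stack: [11]
LOAD_FAST a → push 12. Stack: [11, 12]
BINARY_OP & → 11 & 12 = 8. Stack: [8]
LOAD_FAST c → push 14. Stack: [8, 14]
BINARY_OP // → 8 // 14 = 0. Stack: [0]
STORE_FAST z → z=0. Stack: []
LOAD_CONST → push 12. Stack: [12]
LOAD_FAST b → push -10. Stack: [12, -10]
BINARY_OP - → 12 - -10 = 22. Stack: [22]
STORE_FAST z → z=22. Stack: []
LOAD_CONST → push 0. Stack: [0]
STORE_FAST i → i=0. Stack: []
LOAD_FAST i → push 0. Stack: [0]
LOAD_CONST → push 4. Stack: [0, 4]
COMPARE_OP bool(<) → 0 vs 4 = True. Stack: [True]
POP_JUMP_IF_FALSE → pop True; no jump. Stack: []
LOAD_FAST z → push 22. Stack: [22]
LOAD_CONST → push 5. Stack: [22, 5]
BINARY_OP + → 22 + 5 = 27. Stack: [27]
STORE_FAST z → z=27. Stack: []
LOAD_FAST i → push 0. Stack: [0]
LOAD_CONST → push 1. Stack: [0, 1]
BINARY_OP + → 0 + 1 = 1. Stack: [1]
STORE_FAST i → i=1. Stack: []
LOAD_FAST i → push 1. Stack: [1]
LOAD_CONST → push 4. Stack: [1, 4]
COMPARE_OP bool(<) → 1 vs 4 = True. Stack: [True]
POP_JUMP_IF_FALSE → pop True; no jump. Stack: []
LOAD_FAST z → push 27. Stack: [27]
LOAD_CONST → push 5. Stack: [27, 5]
BINARY_OP + → 27 + 5 = 32. Stack: [32]
STORE_FAST z → z=32. Stack: []
LOAD_FAST i → push 1. Stack: [1]
LOAD_CONST → push 1. Stack: [1, 1]
BINARY_OP + → 1 + 1 = 2. Stack: [2]
STORE_FAST i → i=2. Stack: []
LOAD_FAST i → push 2. Stack: [2]
LOAD_CONST → push 4. Stack: [2, 4]
COMPARE_OP bool(<) → 2 vs 4 = True. Stack: [True]
POP_JUMP_IF_FALSE → pop True; no jump. Stack: []
LOAD_FAST z → push 32. Stack: [32]
LOAD_CONST → push 5. Stack: [32, 5]
BINARY_OP + → 32 + 5 = 37. Stack: [37]
STORE_FAST z → z=37. Stack: []
LOAD_FAST i → push 2. Stack: [2]
LOAD_CONST → push 1. Stack: [2, 1]
BINARY_OP + → 2 + 1 = 3. Stack: [3]
STORE_FAST i → i=3. Stack: []
LOAD_FAST i → push 3. Stack: [3]
LOAD_CONST → push 4. Stack: [3, 4]
COMPARE_OP bool(<) → 3 vs 4 = True. Stack: [True]
POP_JUMP_IF_FALSE → pop True; no jump. Stack: []
LOAD_FAST z → push 37. Stack: [37]
LOAD_CONST → push 5. Stack: [37, 5]
BINARY_OP + → 37 + 5 = 42. Stack: [42]
STORE_FAST z → z=42. Stack: []
LOAD_FAST i → push 3. Stack: [3]
LOAD_CONST → push 1. Stack: [3, 1]
BINARY_OP + → 3 + 1 = 4. Stack: [4]
STORE_FAST i → i=4. Stack: []
LOAD_FAST i → push 4. Stack: [4]
LOAD_CONST → push 4. Stack: [4, 4]
COMPARE_OP bool(<) → 4 vs 4 = False. Stack: [False]
POP_JUMP_IF_FALSE → pop False; jump. Stack: []
LOAD_FAST z → push 42. Stack: [42]
RETURN_VALUE → return 42.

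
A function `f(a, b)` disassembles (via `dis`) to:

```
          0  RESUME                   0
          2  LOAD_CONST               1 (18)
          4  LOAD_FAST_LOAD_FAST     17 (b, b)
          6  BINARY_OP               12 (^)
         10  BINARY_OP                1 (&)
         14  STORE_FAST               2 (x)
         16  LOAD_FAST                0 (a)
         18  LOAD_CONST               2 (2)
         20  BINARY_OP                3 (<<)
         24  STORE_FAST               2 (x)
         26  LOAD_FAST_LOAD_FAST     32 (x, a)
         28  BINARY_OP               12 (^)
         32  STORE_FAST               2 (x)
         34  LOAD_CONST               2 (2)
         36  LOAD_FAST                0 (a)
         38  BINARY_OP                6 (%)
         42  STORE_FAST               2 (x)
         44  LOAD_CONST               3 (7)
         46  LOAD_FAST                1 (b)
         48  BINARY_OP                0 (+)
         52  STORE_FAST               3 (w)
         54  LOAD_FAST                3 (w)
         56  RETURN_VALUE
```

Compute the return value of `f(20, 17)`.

24

LOAD_CONST → push 18. Stack: [18]
LOAD_FAST_LOAD_FAST b,b → push 17,17. Stack: [18, 17, 17]
BINARY_OP ^ → 17 ^ 17 = 0. Stack: [18, 0]
BINARY_OP & → 18 & 0 = 0. Stack: [0]
STORE_FAST x → x=0. Stack: []
LOAD_FAST a → push 20. Stack: [20]
LOAD_CONST → push 2. Stack: [20, 2]
BINARY_OP << → 20 << 2 = 80. Stack: [80]
STORE_FAST x → x=80. Stack: []
LOAD_FAST_LOAD_FAST x,a → push 80,20. Stack: [80, 20]
BINARY_OP ^ → 80 ^ 20 = 68. Stack: [68]
STORE_FAST x → x=68. Stack: []
LOAD_CONST → push 2. Stack: [2]
LOAD_FAST a → push 20. Stack: [2, 20]
BINARY_OP % → 2 % 20 = 2. Stack: [2]
STORE_FAST x → x=2. Stack: []
LOAD_CONST → push 7. Stack: [7]
LOAD_FAST b → push 17. Stack: [7, 17]
BINARY_OP + → 7 + 17 = 24. Stack: [24]
STORE_FAST w → w=24. Stack: []
LOAD_FAST w → push 24. Stack: [24]
RETURN_VALUE → return 24.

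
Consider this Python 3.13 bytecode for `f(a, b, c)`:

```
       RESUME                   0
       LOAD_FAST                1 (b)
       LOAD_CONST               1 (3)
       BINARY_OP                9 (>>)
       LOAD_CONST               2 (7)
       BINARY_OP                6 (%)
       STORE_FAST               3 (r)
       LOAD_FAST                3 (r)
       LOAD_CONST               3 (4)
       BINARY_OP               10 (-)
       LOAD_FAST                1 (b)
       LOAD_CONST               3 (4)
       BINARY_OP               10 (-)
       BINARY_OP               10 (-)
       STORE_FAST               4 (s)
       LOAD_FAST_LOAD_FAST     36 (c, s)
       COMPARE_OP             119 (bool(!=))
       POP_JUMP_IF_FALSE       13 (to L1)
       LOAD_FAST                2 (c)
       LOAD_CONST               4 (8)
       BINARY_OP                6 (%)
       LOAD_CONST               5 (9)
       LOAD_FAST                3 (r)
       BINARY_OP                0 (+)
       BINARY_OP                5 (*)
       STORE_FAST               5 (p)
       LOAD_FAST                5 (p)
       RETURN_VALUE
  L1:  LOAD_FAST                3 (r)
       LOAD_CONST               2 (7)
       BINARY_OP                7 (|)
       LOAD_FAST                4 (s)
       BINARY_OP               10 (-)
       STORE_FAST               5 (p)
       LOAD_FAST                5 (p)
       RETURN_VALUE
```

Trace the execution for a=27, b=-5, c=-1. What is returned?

LOAD_FAST b → push -5. Stack: [-5]
LOAD_CONST → push 3. Stack: [-5, 3]
BINARY_OP >> → -5 >> 3 = -1. Stack: [-1]
LOAD_CONST → push 7. Stack: [-1, 7]
BINARY_OP % → -1 % 7 = 6. Stack: [6]
STORE_FAST r → r=6. Stack: []
LOAD_FAST r → push 6. Stack: [6]
LOAD_CONST → push 4. Stack: [6, 4]
BINARY_OP - → 6 - 4 = 2. Stack: [2]
LOAD_FAST b → push -5. Stack: [2, -5]
LOAD_CONST → push 4. Stack: [2, -5, 4]
BINARY_OP - → -5 - 4 = -9. Stack: [2, -9]
BINARY_OP - → 2 - -9 = 11. Stack: [11]
STORE_FAST s → s=11. Stack: []
LOAD_FAST_LOAD_FAST c,s → push -1,11. Stack: [-1, 11]
COMPARE_OP bool(!=) → -1 vs 11 = True. Stack: [True]
POP_JUMP_IF_FALSE → pop True; no jump. Stack: []
LOAD_FAST c → push -1. Stack: [-1]
LOAD_CONST → push 8. Stack: [-1, 8]
BINARY_OP % → -1 % 8 = 7. Stack: [7]
LOAD_CONST → push 9. Stack: [7, 9]
LOAD_FAST r → push 6. Stack: [7, 9, 6]
BINARY_OP + → 9 + 6 = 15. Stack: [7, 15]
BINARY_OP * → 7 * 15 = 105. Stack: [105]
STORE_FAST p → p=105. Stack: []
LOAD_FAST p → push 105. Stack: [105]
RETURN_VALUE → return 105.

105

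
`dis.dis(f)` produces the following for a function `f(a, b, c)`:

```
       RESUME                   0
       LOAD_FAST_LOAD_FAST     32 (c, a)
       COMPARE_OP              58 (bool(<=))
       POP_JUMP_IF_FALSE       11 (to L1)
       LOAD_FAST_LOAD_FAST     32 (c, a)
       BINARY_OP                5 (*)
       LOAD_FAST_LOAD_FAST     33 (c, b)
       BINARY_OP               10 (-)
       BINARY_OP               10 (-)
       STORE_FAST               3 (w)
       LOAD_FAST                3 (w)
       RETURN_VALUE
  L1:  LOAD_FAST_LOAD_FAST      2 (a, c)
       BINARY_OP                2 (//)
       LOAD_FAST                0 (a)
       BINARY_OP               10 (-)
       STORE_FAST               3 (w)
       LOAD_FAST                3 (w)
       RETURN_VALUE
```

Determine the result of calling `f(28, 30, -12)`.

-294

LOAD_FAST_LOAD_FAST c,a → push -12,28. Stack: [-12, 28]
COMPARE_OP bool(<=) → -12 vs 28 = True. Stack: [True]
POP_JUMP_IF_FALSE → pop True; no jump. Stack: []
LOAD_FAST_LOAD_FAST c,a → push -12,28. Stack: [-12, 28]
BINARY_OP * → -12 * 28 = -336. Stack: [-336]
LOAD_FAST_LOAD_FAST c,b → push -12,30. Stack: [-336, -12, 30]
BINARY_OP - → -12 - 30 = -42. Stack: [-336, -42]
BINARY_OP - → -336 - -42 = -294. Stack: [-294]
STORE_FAST w → w=-294. Stack: []
LOAD_FAST w → push -294. Stack: [-294]
RETURN_VALUE → return -294.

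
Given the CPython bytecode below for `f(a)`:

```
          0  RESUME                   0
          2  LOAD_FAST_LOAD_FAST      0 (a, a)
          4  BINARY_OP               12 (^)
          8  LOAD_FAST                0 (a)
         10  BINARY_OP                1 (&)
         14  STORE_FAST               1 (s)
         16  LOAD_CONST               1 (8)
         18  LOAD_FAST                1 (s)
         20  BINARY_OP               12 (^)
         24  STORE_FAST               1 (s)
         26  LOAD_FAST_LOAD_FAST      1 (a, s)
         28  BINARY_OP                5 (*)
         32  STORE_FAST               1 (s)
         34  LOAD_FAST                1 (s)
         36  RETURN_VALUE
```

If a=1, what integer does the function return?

LOAD_FAST_LOAD_FAST a,a → push 1,1. Stack: [1, 1]
BINARY_OP ^ → 1 ^ 1 = 0. Stack: [0]
LOAD_FAST a → push 1. Stack: [0, 1]
BINARY_OP & → 0 & 1 = 0. Stack: [0]
STORE_FAST s → s=0. Stack: []
LOAD_CONST → push 8. Stack: [8]
LOAD_FAST s → push 0. Stack: [8, 0]
BINARY_OP ^ → 8 ^ 0 = 8. Stack: [8]
STORE_FAST s → s=8. Stack: []
LOAD_FAST_LOAD_FAST a,s → push 1,8. Stack: [1, 8]
BINARY_OP * → 1 * 8 = 8. Stack: [8]
STORE_FAST s → s=8. Stack: []
LOAD_FAST s → push 8. Stack: [8]
RETURN_VALUE → return 8.

8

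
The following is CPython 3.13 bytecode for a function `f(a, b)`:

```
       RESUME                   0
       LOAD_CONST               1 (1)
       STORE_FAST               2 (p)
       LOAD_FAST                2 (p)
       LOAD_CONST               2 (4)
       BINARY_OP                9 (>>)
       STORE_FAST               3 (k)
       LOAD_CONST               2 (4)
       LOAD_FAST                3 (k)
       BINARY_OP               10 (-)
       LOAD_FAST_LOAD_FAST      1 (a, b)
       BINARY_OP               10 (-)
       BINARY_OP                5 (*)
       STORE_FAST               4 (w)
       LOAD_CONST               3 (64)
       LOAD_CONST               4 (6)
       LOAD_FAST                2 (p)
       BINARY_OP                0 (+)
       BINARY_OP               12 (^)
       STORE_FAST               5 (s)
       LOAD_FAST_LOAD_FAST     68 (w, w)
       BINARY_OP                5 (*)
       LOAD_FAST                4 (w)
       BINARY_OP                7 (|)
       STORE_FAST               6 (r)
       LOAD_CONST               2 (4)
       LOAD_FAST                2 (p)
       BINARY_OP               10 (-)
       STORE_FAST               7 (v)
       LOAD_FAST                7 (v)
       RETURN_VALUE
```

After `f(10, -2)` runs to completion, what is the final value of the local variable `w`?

LOAD_CONST → push 1. Stack: [1]
STORE_FAST p → p=1. Stack: []
LOAD_FAST p → push 1. Stack: [1]
LOAD_CONST → push 4. Stack: [1, 4]
BINARY_OP >> → 1 >> 4 = 0. Stack: [0]
STORE_FAST k → k=0. Stack: []
LOAD_CONST → push 4. Stack: [4]
LOAD_FAST k → push 0. Stack: [4, 0]
BINARY_OP - → 4 - 0 = 4. Stack: [4]
LOAD_FAST_LOAD_FAST a,b → push 10,-2. Stack: [4, 10, -2]
BINARY_OP - → 10 - -2 = 12. Stack: [4, 12]
BINARY_OP * → 4 * 12 = 48. Stack: [48]
STORE_FAST w → w=48. Stack: []
LOAD_CONST → push 64. Stack: [64]
LOAD_CONST → push 6. Stack: [64, 6]
LOAD_FAST p → push 1. Stack: [64, 6, 1]
BINARY_OP + → 6 + 1 = 7. Stack: [64, 7]
BINARY_OP ^ → 64 ^ 7 = 71. Stack: [71]
STORE_FAST s → s=71. Stack: []
LOAD_FAST_LOAD_FAST w,w → push 48,48. Stack: [48, 48]
BINARY_OP * → 48 * 48 = 2304. Stack: [2304]
LOAD_FAST w → push 48. Stack: [2304, 48]
BINARY_OP | → 2304 | 48 = 2352. Stack: [2352]
STORE_FAST r → r=2352. Stack: []
LOAD_CONST → push 4. Stack: [4]
LOAD_FAST p → push 1. Stack: [4, 1]
BINARY_OP - → 4 - 1 = 3. Stack: [3]
STORE_FAST v → v=3. Stack: []
LOAD_FAST v → push 3. Stack: [3]
RETURN_VALUE → return 3.

48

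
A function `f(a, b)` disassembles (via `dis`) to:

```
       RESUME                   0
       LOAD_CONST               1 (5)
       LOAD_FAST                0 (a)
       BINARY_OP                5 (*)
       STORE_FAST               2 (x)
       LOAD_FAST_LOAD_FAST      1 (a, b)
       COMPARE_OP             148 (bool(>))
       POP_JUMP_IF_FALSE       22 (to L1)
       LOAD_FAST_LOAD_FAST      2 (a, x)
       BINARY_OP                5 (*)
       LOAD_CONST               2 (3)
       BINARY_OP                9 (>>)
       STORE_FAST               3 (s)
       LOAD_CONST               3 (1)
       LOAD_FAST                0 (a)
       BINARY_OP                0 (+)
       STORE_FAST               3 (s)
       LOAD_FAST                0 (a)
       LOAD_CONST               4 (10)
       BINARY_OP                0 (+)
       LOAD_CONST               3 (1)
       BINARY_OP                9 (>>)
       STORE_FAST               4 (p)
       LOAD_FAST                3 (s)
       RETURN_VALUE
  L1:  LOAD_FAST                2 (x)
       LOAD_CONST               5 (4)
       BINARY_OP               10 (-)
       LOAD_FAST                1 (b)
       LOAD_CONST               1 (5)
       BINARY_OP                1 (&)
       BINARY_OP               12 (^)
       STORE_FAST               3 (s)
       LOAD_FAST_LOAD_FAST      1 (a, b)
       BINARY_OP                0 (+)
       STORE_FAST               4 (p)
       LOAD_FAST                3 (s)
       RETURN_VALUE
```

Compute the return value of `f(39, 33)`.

40

LOAD_CONST → push 5. Stack: [5]
LOAD_FAST a → push 39. Stack: [5, 39]
BINARY_OP * → 5 * 39 = 195. Stack: [195]
STORE_FAST x → x=195. Stack: []
LOAD_FAST_LOAD_FAST a,b → push 39,33. Stack: [39, 33]
COMPARE_OP bool(>) → 39 vs 33 = True. Stack: [True]
POP_JUMP_IF_FALSE → pop True; no jump. Stack: []
LOAD_FAST_LOAD_FAST a,x → push 39,195. Stack: [39, 195]
BINARY_OP * → 39 * 195 = 7605. Stack: [7605]
LOAD_CONST → push 3. Stack: [7605, 3]
BINARY_OP >> → 7605 >> 3 = 950. Stack: [950]
STORE_FAST s → s=950. Stack: []
LOAD_CONST → push 1. Stack: [1]
LOAD_FAST a → push 39. Stack: [1, 39]
BINARY_OP + → 1 + 39 = 40. Stack: [40]
STORE_FAST s → s=40. Stack: []
LOAD_FAST a → push 39. Stack: [39]
LOAD_CONST → push 10. Stack: [39, 10]
BINARY_OP + → 39 + 10 = 49. Stack: [49]
LOAD_CONST → push 1. Stack: [49, 1]
BINARY_OP >> → 49 >> 1 = 24. Stack: [24]
STORE_FAST p → p=24. Stack: []
LOAD_FAST s → push 40. Stack: [40]
RETURN_VALUE → return 40.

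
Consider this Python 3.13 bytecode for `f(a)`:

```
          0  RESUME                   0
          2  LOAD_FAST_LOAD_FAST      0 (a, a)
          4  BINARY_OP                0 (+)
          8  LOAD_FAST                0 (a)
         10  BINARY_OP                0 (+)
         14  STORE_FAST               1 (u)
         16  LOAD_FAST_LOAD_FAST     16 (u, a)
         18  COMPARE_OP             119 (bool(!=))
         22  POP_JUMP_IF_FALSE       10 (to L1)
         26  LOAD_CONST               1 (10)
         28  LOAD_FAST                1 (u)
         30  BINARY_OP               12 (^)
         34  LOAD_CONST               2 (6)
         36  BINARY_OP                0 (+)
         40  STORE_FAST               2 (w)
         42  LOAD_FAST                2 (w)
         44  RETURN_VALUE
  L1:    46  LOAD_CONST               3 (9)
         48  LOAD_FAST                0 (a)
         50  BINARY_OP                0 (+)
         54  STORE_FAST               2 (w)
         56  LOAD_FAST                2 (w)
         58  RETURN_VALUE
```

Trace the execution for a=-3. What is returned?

3

LOAD_FAST_LOAD_FAST a,a → push -3,-3. Stack: [-3, -3]
BINARY_OP + → -3 + -3 = -6. Stack: [-6]
LOAD_FAST a → push -3. Stack: [-6, -3]
BINARY_OP + → -6 + -3 = -9. Stack: [-9]
STORE_FAST u → u=-9. Stack: []
LOAD_FAST_LOAD_FAST u,a → push -9,-3. Stack: [-9, -3]
COMPARE_OP bool(!=) → -9 vs -3 = True. Stack: [True]
POP_JUMP_IF_FALSE → pop True; no jump. Stack: []
LOAD_CONST → push 10. Stack: [10]
LOAD_FAST u → push -9. Stack: [10, -9]
BINARY_OP ^ → 10 ^ -9 = -3. Stack: [-3]
LOAD_CONST → push 6. Stack: [-3, 6]
BINARY_OP + → -3 + 6 = 3. Stack: [3]
STORE_FAST w → w=3. Stack: []
LOAD_FAST w → push 3. Stack: [3]
RETURN_VALUE → return 3.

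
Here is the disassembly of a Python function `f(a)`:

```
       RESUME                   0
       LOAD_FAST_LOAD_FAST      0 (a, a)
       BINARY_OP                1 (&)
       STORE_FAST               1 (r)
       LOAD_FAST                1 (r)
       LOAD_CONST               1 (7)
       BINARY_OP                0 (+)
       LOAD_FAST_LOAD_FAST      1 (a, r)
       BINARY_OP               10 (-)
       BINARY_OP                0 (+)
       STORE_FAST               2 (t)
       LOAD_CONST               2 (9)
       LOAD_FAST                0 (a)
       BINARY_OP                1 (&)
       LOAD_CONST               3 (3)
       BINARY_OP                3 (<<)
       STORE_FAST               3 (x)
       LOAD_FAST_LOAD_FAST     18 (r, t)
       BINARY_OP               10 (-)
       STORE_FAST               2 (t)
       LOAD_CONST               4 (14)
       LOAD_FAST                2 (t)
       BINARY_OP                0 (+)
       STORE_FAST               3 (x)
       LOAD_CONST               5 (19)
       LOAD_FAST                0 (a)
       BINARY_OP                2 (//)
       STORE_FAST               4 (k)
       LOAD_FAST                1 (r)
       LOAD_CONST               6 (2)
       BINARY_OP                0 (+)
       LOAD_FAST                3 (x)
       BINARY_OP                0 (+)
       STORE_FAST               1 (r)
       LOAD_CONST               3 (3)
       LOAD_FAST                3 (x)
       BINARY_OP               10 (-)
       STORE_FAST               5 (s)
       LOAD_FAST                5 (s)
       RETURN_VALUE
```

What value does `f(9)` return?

-4

LOAD_FAST_LOAD_FAST a,a → push 9,9. Stack: [9, 9]
BINARY_OP & → 9 & 9 = 9. Stack: [9]
STORE_FAST r → r=9. Stack: []
LOAD_FAST r → push 9. Stack: [9]
LOAD_CONST → push 7. Stack: [9, 7]
BINARY_OP + → 9 + 7 = 16. Stack: [16]
LOAD_FAST_LOAD_FAST a,r → push 9,9. Stack: [16, 9, 9]
BINARY_OP - → 9 - 9 = 0. Stack: [16, 0]
BINARY_OP + → 16 + 0 = 16. Stack: [16]
STORE_FAST t → t=16. Stack: []
LOAD_CONST → push 9. Stack: [9]
LOAD_FAST a → push 9. Stack: [9, 9]
BINARY_OP & → 9 & 9 = 9. Stack: [9]
LOAD_CONST → push 3. Stack: [9, 3]
BINARY_OP << → 9 << 3 = 72. Stack: [72]
STORE_FAST x → x=72. Stack: []
LOAD_FAST_LOAD_FAST r,t → push 9,16. Stack: [9, 16]
BINARY_OP - → 9 - 16 = -7. Stack: [-7]
STORE_FAST t → t=-7. Stack: []
LOAD_CONST → push 14. Stack: [14]
LOAD_FAST t → push -7. Stack: [14, -7]
BINARY_OP + → 14 + -7 = 7. Stack: [7]
STORE_FAST x → x=7. Stack: []
LOAD_CONST → push 19. Stack: [19]
LOAD_FAST a → push 9. Stack: [19, 9]
BINARY_OP // → 19 // 9 = 2. Stack: [2]
STORE_FAST k → k=2. Stack: []
LOAD_FAST r → push 9. Stack: [9]
LOAD_CONST → push 2. Stack: [9, 2]
BINARY_OP + → 9 + 2 = 11. Stack: [11]
LOAD_FAST x → push 7. Stack: [11, 7]
BINARY_OP + → 11 + 7 = 18. Stack: [18]
STORE_FAST r → r=18. Stack: []
LOAD_CONST → push 3. Stack: [3]
LOAD_FAST x → push 7. Stack: [3, 7]
BINARY_OP - → 3 - 7 = -4. Stack: [-4]
STORE_FAST s → s=-4. Stack: []
LOAD_FAST s → push -4. Stack: [-4]
RETURN_VALUE → return -4.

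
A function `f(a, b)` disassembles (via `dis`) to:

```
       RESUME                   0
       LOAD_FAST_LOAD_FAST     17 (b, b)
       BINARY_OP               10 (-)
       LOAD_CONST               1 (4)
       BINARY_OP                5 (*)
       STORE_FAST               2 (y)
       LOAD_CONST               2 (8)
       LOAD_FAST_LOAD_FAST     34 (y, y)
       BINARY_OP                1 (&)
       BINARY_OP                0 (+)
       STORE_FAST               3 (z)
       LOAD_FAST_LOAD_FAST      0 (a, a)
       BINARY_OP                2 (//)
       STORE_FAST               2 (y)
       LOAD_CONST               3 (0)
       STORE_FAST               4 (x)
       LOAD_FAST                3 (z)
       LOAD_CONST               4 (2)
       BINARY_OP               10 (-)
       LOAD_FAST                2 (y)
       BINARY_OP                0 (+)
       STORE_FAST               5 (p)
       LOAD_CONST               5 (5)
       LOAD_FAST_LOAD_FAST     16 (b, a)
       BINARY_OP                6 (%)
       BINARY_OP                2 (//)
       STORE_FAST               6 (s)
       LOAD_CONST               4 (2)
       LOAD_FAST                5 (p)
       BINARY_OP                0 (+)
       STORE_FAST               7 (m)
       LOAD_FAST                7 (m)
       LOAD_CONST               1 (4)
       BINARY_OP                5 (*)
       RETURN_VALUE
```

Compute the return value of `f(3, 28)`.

36

LOAD_FAST_LOAD_FAST b,b → push 28,28. Stack: [28, 28]
BINARY_OP - → 28 - 28 = 0. Stack: [0]
LOAD_CONST → push 4. Stack: [0, 4]
BINARY_OP * → 0 * 4 = 0. Stack: [0]
STORE_FAST y → y=0. Stack: []
LOAD_CONST → push 8. Stack: [8]
LOAD_FAST_LOAD_FAST y,y → push 0,0. Stack: [8, 0, 0]
BINARY_OP & → 0 & 0 = 0. Stack: [8, 0]
BINARY_OP + → 8 + 0 = 8. Stack: [8]
STORE_FAST z → z=8. Stack: []
LOAD_FAST_LOAD_FAST a,a → push 3,3. Stack: [3, 3]
BINARY_OP // → 3 // 3 = 1. Stack: [1]
STORE_FAST y → y=1. Stack: []
LOAD_CONST → push 0. Stack: [0]
STORE_FAST x → x=0. Stack: []
LOAD_FAST z → push 8. Stack: [8]
LOAD_CONST → push 2. Stack: [8, 2]
BINARY_OP - → 8 - 2 = 6. Stack: [6]
LOAD_FAST y → push 1. Stack: [6, 1]
BINARY_OP + → 6 + 1 = 7. Stack: [7]
STORE_FAST p → p=7. Stack: []
LOAD_CONST → push 5. Stack: [5]
LOAD_FAST_LOAD_FAST b,a → push 28,3. Stack: [5, 28, 3]
BINARY_OP % → 28 % 3 = 1. Stack: [5, 1]
BINARY_OP // → 5 // 1 = 5. Stack: [5]
STORE_FAST s → s=5. Stack: []
LOAD_CONST → push 2. Stack: [2]
LOAD_FAST p → push 7. Stack: [2, 7]
BINARY_OP + → 2 + 7 = 9. Stack: [9]
STORE_FAST m → m=9. Stack: []
LOAD_FAST m → push 9. Stack: [9]
LOAD_CONST → push 4. Stack: [9, 4]
BINARY_OP * → 9 * 4 = 36. Stack: [36]
RETURN_VALUE → return 36.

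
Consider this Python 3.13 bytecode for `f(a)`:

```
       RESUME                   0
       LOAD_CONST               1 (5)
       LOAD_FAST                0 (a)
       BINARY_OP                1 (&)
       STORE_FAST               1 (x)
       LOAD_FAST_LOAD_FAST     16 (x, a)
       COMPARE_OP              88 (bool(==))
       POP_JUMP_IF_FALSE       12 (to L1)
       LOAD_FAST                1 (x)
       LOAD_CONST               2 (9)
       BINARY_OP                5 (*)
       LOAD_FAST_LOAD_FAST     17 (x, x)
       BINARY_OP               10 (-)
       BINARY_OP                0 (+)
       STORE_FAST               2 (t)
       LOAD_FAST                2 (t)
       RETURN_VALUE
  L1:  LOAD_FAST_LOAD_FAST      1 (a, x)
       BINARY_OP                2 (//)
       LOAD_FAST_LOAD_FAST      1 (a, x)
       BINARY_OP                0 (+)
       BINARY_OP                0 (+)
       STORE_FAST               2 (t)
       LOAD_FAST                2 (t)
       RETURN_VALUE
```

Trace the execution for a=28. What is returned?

LOAD_CONST → push 5. Stack: [5]
LOAD_FAST a → push 28. Stack: [5, 28]
BINARY_OP & → 5 & 28 = 4. Stack: [4]
STORE_FAST x → x=4. Stack: []
LOAD_FAST_LOAD_FAST x,a → push 4,28. Stack: [4, 28]
COMPARE_OP bool(==) → 4 vs 28 = False. Stack: [False]
POP_JUMP_IF_FALSE → pop False; jump. Stack: []
LOAD_FAST_LOAD_FAST a,x → push 28,4. Stack: [28, 4]
BINARY_OP // → 28 // 4 = 7. Stack: [7]
LOAD_FAST_LOAD_FAST a,x → push 28,4. Stack: [7, 28, 4]
BINARY_OP + → 28 + 4 = 32. Stack: [7, 32]
BINARY_OP + → 7 + 32 = 39. Stack: [39]
STORE_FAST t → t=39. Stack: []
LOAD_FAST t → push 39. Stack: [39]
RETURN_VALUE → return 39.

39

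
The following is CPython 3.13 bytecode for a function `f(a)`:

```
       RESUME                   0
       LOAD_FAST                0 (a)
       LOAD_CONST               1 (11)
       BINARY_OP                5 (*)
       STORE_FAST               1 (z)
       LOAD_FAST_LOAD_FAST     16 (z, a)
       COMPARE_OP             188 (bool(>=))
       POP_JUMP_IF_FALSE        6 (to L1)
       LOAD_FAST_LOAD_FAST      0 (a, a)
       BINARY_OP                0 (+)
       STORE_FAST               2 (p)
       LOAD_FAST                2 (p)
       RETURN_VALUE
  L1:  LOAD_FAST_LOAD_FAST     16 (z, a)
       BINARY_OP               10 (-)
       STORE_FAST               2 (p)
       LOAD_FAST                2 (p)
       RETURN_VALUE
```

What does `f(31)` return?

LOAD_FAST a → push 31. Stack: [31]
LOAD_CONST → push 11. Stack: [31, 11]
BINARY_OP * → 31 * 11 = 341. Stack: [341]
STORE_FAST z → z=341. Stack: []
LOAD_FAST_LOAD_FAST z,a → push 341,31. Stack: [341, 31]
COMPARE_OP bool(>=) → 341 vs 31 = True. Stack: [True]
POP_JUMP_IF_FALSE → pop True; no jump. Stack: []
LOAD_FAST_LOAD_FAST a,a → push 31,31. Stack: [31, 31]
BINARY_OP + → 31 + 31 = 62. Stack: [62]
STORE_FAST p → p=62. Stack: []
LOAD_FAST p → push 62. Stack: [62]
RETURN_VALUE → return 62.

62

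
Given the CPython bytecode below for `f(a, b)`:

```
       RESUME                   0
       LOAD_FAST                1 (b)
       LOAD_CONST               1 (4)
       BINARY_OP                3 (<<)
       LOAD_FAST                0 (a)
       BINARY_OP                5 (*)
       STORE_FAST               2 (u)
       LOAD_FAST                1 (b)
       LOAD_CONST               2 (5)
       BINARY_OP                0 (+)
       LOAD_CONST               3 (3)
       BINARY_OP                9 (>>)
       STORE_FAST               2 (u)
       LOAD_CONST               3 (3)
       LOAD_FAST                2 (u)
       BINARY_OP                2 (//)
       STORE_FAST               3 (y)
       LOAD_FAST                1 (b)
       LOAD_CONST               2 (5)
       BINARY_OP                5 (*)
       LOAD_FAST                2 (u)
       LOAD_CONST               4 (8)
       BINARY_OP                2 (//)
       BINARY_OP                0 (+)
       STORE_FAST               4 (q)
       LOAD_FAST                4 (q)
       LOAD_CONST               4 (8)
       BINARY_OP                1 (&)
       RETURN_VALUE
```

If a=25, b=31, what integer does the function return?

8

LOAD_FAST b → push 31. Stack: [31]
LOAD_CONST → push 4. Stack: [31, 4]
BINARY_OP << → 31 << 4 = 496. Stack: [496]
LOAD_FAST a → push 25. Stack: [496, 25]
BINARY_OP * → 496 * 25 = 12400. Stack: [12400]
STORE_FAST u → u=12400. Stack: []
LOAD_FAST b → push 31. Stack: [31]
LOAD_CONST → push 5. Stack: [31, 5]
BINARY_OP + → 31 + 5 = 36. Stack: [36]
LOAD_CONST → push 3. Stack: [36, 3]
BINARY_OP >> → 36 >> 3 = 4. Stack: [4]
STORE_FAST u → u=4. Stack: []
LOAD_CONST → push 3. Stack: [3]
LOAD_FAST u → push 4. Stack: [3, 4]
BINARY_OP // → 3 // 4 = 0. Stack: [0]
STORE_FAST y → y=0. Stack: []
LOAD_FAST b → push 31. Stack: [31]
LOAD_CONST → push 5. Stack: [31, 5]
BINARY_OP * → 31 * 5 = 155. Stack: [155]
LOAD_FAST u → push 4. Stack: [155, 4]
LOAD_CONST → push 8. Stack: [155, 4, 8]
BINARY_OP // → 4 // 8 = 0. Stack: [155, 0]
BINARY_OP + → 155 + 0 = 155. Stack: [155]
STORE_FAST q → q=155. Stack: []
LOAD_FAST q → push 155. Stack: [155]
LOAD_CONST → push 8. Stack: [155, 8]
BINARY_OP & → 155 & 8 = 8. Stack: [8]
RETURN_VALUE → return 8.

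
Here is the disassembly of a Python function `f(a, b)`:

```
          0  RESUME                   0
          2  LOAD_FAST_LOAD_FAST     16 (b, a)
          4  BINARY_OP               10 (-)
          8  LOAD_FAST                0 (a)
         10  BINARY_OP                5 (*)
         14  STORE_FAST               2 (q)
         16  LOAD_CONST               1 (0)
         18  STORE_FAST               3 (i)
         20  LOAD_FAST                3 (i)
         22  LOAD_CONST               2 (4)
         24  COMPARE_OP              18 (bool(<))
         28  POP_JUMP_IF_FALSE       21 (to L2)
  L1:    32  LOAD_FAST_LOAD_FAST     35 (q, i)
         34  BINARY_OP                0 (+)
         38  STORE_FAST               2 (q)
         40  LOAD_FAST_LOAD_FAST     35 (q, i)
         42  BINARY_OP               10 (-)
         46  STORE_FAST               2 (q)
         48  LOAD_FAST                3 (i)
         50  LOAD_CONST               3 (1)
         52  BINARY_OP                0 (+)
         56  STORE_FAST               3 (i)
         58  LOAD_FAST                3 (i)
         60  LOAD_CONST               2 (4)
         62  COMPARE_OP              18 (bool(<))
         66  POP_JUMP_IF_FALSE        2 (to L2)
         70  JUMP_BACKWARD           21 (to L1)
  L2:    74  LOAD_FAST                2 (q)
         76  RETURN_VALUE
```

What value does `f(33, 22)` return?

LOAD_FAST_LOAD_FAST b,a → push 22,33
BINARY_OP - → 22 - 33 = -11
LOAD_FAST a → push 33
BINARY_OP * → -11 * 33 = -363
STORE_FAST q → q=-363
LOAD_CONST → push 0
STORE_FAST i → i=0
LOAD_FAST i → push 0
LOAD_CONST → push 4
COMPARE_OP bool(<) → 0 vs 4 = True
POP_JUMP_IF_FALSE → pop True; no jump
LOAD_FAST_LOAD_FAST q,i → push -363,0
BINARY_OP + → -363 + 0 = -363
STORE_FAST q → q=-363
LOAD_FAST_LOAD_FAST q,i → push -363,0
BINARY_OP - → -363 - 0 = -363
STORE_FAST q → q=-363
LOAD_FAST i → push 0
LOAD_CONST → push 1
BINARY_OP + → 0 + 1 = 1
STORE_FAST i → i=1
LOAD_FAST i → push 1
LOAD_CONST → push 4
COMPARE_OP bool(<) → 1 vs 4 = True
POP_JUMP_IF_FALSE → pop True; no jump
LOAD_FAST_LOAD_FAST q,i → push -363,1
BINARY_OP + → -363 + 1 = -362
STORE_FAST q → q=-362
LOAD_FAST_LOAD_FAST q,i → push -362,1
BINARY_OP - → -362 - 1 = -363
STORE_FAST q → q=-363
LOAD_FAST i → push 1
LOAD_CONST → push 1
BINARY_OP + → 1 + 1 = 2
STORE_FAST i → i=2
LOAD_FAST i → push 2
LOAD_CONST → push 4
COMPARE_OP bool(<) → 2 vs 4 = True
POP_JUMP_IF_FALSE → pop True; no jump
LOAD_FAST_LOAD_FAST q,i → push -363,2
BINARY_OP + → -363 + 2 = -361
STORE_FAST q → q=-361
LOAD_FAST_LOAD_FAST q,i → push -361,2
BINARY_OP - → -361 - 2 = -363
STORE_FAST q → q=-363
LOAD_FAST i → push 2
LOAD_CONST → push 1
BINARY_OP + → 2 + 1 = 3
STORE_FAST i → i=3
LOAD_FAST i → push 3
LOAD_CONST → push 4
COMPARE_OP bool(<) → 3 vs 4 = True
POP_JUMP_IF_FALSE → pop True; no jump
LOAD_FAST_LOAD_FAST q,i → push -363,3
BINARY_OP + → -363 + 3 = -360
STORE_FAST q → q=-360
LOAD_FAST_LOAD_FAST q,i → push -360,3
BINARY_OP - → -360 - 3 = -363
STORE_FAST q → q=-363
LOAD_FAST i → push 3
LOAD_CONST → push 1
BINARY_OP + → 3 + 1 = 4
STORE_FAST i → i=4
LOAD_FAST i → push 4
LOAD_CONST → push 4
COMPARE_OP bool(<) → 4 vs 4 = False
POP_JUMP_IF_FALSE → pop False; jump
LOAD_FAST q → push -363
RETURN_VALUE → return -363.

-363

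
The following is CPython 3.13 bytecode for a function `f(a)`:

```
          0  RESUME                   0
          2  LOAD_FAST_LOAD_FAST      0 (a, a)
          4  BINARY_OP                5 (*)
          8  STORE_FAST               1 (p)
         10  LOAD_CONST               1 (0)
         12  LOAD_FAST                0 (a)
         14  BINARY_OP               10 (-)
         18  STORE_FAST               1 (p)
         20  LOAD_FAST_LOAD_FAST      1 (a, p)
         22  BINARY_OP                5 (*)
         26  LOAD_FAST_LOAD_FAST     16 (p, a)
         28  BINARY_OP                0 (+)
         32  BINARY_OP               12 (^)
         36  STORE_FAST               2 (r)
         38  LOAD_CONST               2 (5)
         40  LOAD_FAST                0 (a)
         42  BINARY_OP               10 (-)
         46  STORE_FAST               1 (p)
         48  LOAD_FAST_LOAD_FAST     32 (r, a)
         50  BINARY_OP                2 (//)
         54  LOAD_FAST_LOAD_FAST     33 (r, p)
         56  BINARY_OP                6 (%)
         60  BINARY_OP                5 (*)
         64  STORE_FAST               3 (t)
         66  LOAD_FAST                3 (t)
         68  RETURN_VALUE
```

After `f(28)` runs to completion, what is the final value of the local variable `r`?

LOAD_FAST_LOAD_FAST a,a → push 28,28. Stack: [28, 28]
BINARY_OP * → 28 * 28 = 784. Stack: [784]
STORE_FAST p → p=784. Stack: []
LOAD_CONST → push 0. Stack: [0]
LOAD_FAST a → push 28. Stack: [0, 28]
BINARY_OP - → 0 - 28 = -28. Stack: [-28]
STORE_FAST p → p=-28. Stack: []
LOAD_FAST_LOAD_FAST a,p → push 28,-28. Stack: [28, -28]
BINARY_OP * → 28 * -28 = -784. Stack: [-784]
LOAD_FAST_LOAD_FAST p,a → push -28,28. Stack: [-784, -28, 28]
BINARY_OP + → -28 + 28 = 0. Stack: [-784, 0]
BINARY_OP ^ → -784 ^ 0 = -784. Stack: [-784]
STORE_FAST r → r=-784. Stack: []
LOAD_CONST → push 5. Stack: [5]
LOAD_FAST a → push 28. Stack: [5, 28]
BINARY_OP - → 5 - 28 = -23. Stack: [-23]
STORE_FAST p → p=-23. Stack: []
LOAD_FAST_LOAD_FAST r,a → push -784,28. Stack: [-784, 28]
BINARY_OP // → -784 // 28 = -28. Stack: [-28]
LOAD_FAST_LOAD_FAST r,p → push -784,-23. Stack: [-28, -784, -23]
BINARY_OP % → -784 % -23 = -2. Stack: [-28, -2]
BINARY_OP * → -28 * -2 = 56. Stack: [56]
STORE_FAST t → t=56. Stack: []
LOAD_FAST t → push 56. Stack: [56]
RETURN_VALUE → return 56.

-784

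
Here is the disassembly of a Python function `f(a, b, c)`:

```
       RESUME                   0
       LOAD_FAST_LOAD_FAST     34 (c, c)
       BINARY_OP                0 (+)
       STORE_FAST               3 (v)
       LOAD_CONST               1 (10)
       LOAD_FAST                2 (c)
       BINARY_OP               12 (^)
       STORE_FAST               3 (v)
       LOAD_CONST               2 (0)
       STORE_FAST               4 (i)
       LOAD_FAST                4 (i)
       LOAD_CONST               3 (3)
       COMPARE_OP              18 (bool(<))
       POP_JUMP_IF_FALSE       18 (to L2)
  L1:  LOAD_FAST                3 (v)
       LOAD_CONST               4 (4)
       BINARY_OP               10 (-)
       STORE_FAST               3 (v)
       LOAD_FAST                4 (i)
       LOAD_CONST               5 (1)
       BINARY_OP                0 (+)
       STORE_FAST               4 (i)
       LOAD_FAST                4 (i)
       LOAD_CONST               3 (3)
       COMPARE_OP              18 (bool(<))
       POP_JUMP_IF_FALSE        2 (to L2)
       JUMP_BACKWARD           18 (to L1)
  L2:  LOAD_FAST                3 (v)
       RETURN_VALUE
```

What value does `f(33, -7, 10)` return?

-12

LOAD_FAST_LOAD_FAST c,c → push 10,10. Stack: [10, 10]
BINARY_OP + → 10 + 10 = 20. Stack: [20]
STORE_FAST v → v=20. Stack: []
LOAD_CONST → push 10. Stack: [10]
LOAD_FAST c → push 10. Stack: [10, 10]
BINARY_OP ^ → 10 ^ 10 = 0. Stack: [0]
STORE_FAST v → v=0. Stack: []
LOAD_CONST → push 0. Stack: [0]
STORE_FAST i → i=0. Stack: []
LOAD_FAST i → push 0. Stack: [0]
LOAD_CONST → push 3. Stack: [0, 3]
COMPARE_OP bool(<) → 0 vs 3 = True. Stack: [True]
POP_JUMP_IF_FALSE → pop True; no jump. Stack: []
LOAD_FAST v → push 0. Stack: [0]
LOAD_CONST → push 4. Stack: [0, 4]
BINARY_OP - → 0 - 4 = -4. Stack: [-4]
STORE_FAST v → v=-4. Stack: []
LOAD_FAST i → push 0. Stack: [0]
LOAD_CONST → push 1. Stack: [0, 1]
BINARY_OP + → 0 + 1 = 1. Stack: [1]
STORE_FAST i → i=1. Stack: []
LOAD_FAST i → push 1. Stack: [1]
LOAD_CONST → push 3. Stack: [1, 3]
COMPARE_OP bool(<) → 1 vs 3 = True. Stack: [True]
POP_JUMP_IF_FALSE → pop True; no jump. Stack: []
LOAD_FAST v → push -4. Stack: [-4]
LOAD_CONST → push 4. Stack: [-4, 4]
BINARY_OP - → -4 - 4 = -8. Stack: [-8]
STORE_FAST v → v=-8. Stack: []
LOAD_FAST i → push 1. Stack: [1]
LOAD_CONST → push 1. Stack: [1, 1]
BINARY_OP + → 1 + 1 = 2. Stack: [2]
STORE_FAST i → i=2. Stack: []
LOAD_FAST i → push 2. Stack: [2]
LOAD_CONST → push 3. Stack: [2, 3]
COMPARE_OP bool(<) → 2 vs 3 = True. Stack: [True]
POP_JUMP_IF_FALSE → pop True; no jump. Stack: []
LOAD_FAST v → push -8. Stack: [-8]
LOAD_CONST → push 4. Stack: [-8, 4]
BINARY_OP - → -8 - 4 = -12. Stack: [-12]
STORE_FAST v → v=-12. Stack: []
LOAD_FAST i → push 2. Stack: [2]
LOAD_CONST → push 1. Stack: [2, 1]
BINARY_OP + → 2 + 1 = 3. Stack: [3]
STORE_FAST i → i=3. Stack: []
LOAD_FAST i → push 3. Stack: [3]
LOAD_CONST → push 3. Stack: [3, 3]
COMPARE_OP bool(<) → 3 vs 3 = False. Stack: [False]
POP_JUMP_IF_FALSE → pop False; jump. Stack: []
LOAD_FAST v → push -12. Stack: [-12]
RETURN_VALUE → return -12.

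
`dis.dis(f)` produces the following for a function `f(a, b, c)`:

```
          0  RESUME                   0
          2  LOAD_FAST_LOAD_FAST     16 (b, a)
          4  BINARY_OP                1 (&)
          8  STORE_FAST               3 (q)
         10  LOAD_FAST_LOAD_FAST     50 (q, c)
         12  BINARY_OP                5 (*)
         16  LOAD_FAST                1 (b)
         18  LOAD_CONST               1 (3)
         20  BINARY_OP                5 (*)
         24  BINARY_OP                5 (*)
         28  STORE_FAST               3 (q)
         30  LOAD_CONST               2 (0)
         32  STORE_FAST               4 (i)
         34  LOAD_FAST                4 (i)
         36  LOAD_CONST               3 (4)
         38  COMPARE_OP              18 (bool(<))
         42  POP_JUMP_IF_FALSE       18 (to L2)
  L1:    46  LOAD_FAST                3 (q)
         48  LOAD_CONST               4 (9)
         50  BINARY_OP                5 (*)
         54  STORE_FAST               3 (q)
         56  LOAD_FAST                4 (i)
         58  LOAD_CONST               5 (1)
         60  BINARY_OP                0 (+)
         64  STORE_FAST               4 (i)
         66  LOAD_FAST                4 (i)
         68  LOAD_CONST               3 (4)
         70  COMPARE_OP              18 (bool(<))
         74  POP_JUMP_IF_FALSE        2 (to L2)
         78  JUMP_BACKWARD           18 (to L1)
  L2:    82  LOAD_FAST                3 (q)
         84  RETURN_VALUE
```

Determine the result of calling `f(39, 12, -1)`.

LOAD_FAST_LOAD_FAST b,a → push 12,39
BINARY_OP & → 12 & 39 = 4
STORE_FAST q → q=4
LOAD_FAST_LOAD_FAST q,c → push 4,-1
BINARY_OP * → 4 * -1 = -4
LOAD_FAST b → push 12
LOAD_CONST → push 3
BINARY_OP * → 12 * 3 = 36
BINARY_OP * → -4 * 36 = -144
STORE_FAST q → q=-144
LOAD_CONST → push 0
STORE_FAST i → i=0
LOAD_FAST i → push 0
LOAD_CONST → push 4
COMPARE_OP bool(<) → 0 vs 4 = True
POP_JUMP_IF_FALSE → pop True; no jump
LOAD_FAST q → push -144
LOAD_CONST → push 9
BINARY_OP * → -144 * 9 = -1296
STORE_FAST q → q=-1296
LOAD_FAST i → push 0
LOAD_CONST → push 1
BINARY_OP + → 0 + 1 = 1
STORE_FAST i → i=1
LOAD_FAST i → push 1
LOAD_CONST → push 4
COMPARE_OP bool(<) → 1 vs 4 = True
POP_JUMP_IF_FALSE → pop True; no jump
LOAD_FAST q → push -1296
LOAD_CONST → push 9
BINARY_OP * → -1296 * 9 = -11664
STORE_FAST q → q=-11664
LOAD_FAST i → push 1
LOAD_CONST → push 1
BINARY_OP + → 1 + 1 = 2
STORE_FAST i → i=2
LOAD_FAST i → push 2
LOAD_CONST → push 4
COMPARE_OP bool(<) → 2 vs 4 = True
POP_JUMP_IF_FALSE → pop True; no jump
LOAD_FAST q → push -11664
LOAD_CONST → push 9
BINARY_OP * → -11664 * 9 = -104976
STORE_FAST q → q=-104976
LOAD_FAST i → push 2
LOAD_CONST → push 1
BINARY_OP + → 2 + 1 = 3
STORE_FAST i → i=3
LOAD_FAST i → push 3
LOAD_CONST → push 4
COMPARE_OP bool(<) → 3 vs 4 = True
POP_JUMP_IF_FALSE → pop True; no jump
LOAD_FAST q → push -104976
LOAD_CONST → push 9
BINARY_OP * → -104976 * 9 = -944784
STORE_FAST q → q=-944784
LOAD_FAST i → push 3
LOAD_CONST → push 1
BINARY_OP + → 3 + 1 = 4
STORE_FAST i → i=4
LOAD_FAST i → push 4
LOAD_CONST → push 4
COMPARE_OP bool(<) → 4 vs 4 = False
POP_JUMP_IF_FALSE → pop False; jump
LOAD_FAST q → push -944784
RETURN_VALUE → return -944784.

-944784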